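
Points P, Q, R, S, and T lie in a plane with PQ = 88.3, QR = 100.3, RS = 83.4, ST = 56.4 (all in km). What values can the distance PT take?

The maximum is all hops collinear in one direction: 88.3 + 100.3 + 83.4 + 56.4 = 328.4.
The longest hop is 100.3; the others sum to 228.1. Since 100.3 ≤ 228.1, the path can fold back on itself completely, so the minimum distance is 0.

0 ≤ PT ≤ 328.4 km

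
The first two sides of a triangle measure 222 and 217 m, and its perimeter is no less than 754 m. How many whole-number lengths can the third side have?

124

Triangle inequality: 5 < x < 439. Perimeter ≥ 754 gives x ≥ 754 − 222 − 217 = 315.
So 315 ≤ x < 439; integers 315 through 438: 124 values.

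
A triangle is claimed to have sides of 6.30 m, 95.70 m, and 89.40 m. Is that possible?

The two shorter sides sum to 95.70, exactly equal to the longest side 95.70.
That gives only a degenerate (flat) triangle — the inequality must be strict.

No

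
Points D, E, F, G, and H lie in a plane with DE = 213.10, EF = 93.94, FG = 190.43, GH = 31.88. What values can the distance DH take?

0 ≤ DH ≤ 529.35

The maximum is all hops collinear in one direction: 213.10 + 93.94 + 190.43 + 31.88 = 529.35.
The longest hop is 213.10; the others sum to 316.25. Since 213.10 ≤ 316.25, the path can fold back on itself completely, so the minimum distance is 0.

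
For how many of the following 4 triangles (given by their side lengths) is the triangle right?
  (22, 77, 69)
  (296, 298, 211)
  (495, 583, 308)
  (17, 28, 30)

1

(22,77,69): 22²+69² = 5245 < 5929 = 77² → obtuse
(296,298,211): 211²+296² = 132137 > 88804 = 298² → acute
(495,583,308): 308²+495² = 339889 = 583² → right
(17,28,30): 17²+28² = 1073 > 900 = 30² → acute
1 of the 4 is right.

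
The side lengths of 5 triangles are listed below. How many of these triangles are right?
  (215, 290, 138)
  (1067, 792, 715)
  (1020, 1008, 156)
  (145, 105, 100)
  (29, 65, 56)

(215,290,138): 138²+215² = 65269 < 84100 = 290² → obtuse
(1067,792,715): 715²+792² = 1138489 = 1067² → right
(1020,1008,156): 156²+1008² = 1040400 = 1020² → right
(145,105,100): 100²+105² = 21025 = 145² → right
(29,65,56): 29²+56² = 3977 < 4225 = 65² → obtuse
3 of the 5 are right.

3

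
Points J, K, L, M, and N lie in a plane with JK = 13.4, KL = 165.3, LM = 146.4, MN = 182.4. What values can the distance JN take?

0 ≤ JN ≤ 507.5

The maximum is all hops collinear in one direction: 13.4 + 165.3 + 146.4 + 182.4 = 507.5.
The longest hop is 182.4; the others sum to 325.1. Since 182.4 ≤ 325.1, the path can fold back on itself completely, so the minimum distance is 0.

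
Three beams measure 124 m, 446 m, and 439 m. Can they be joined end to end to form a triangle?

Yes

The longest side is 446, and the other two sum to 563.
Since 563 > 446, the triangle inequality holds.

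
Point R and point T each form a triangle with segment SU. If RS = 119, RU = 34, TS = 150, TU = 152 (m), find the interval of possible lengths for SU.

85 < SU < 153

From triangle RSU: |119 − 34| < SU < 119 + 34, i.e. 85 < SU < 153.
From triangle TSU: 2 < SU < 302.
Both must hold, so SU lies in the intersection.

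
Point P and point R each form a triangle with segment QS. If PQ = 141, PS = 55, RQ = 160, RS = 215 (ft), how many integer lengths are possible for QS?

109

From triangle PQS: 86 < QS < 196.
From triangle RQS: 55 < QS < 375.
Intersection: 86 < QS < 196, so integers 87 through 195: 109 values.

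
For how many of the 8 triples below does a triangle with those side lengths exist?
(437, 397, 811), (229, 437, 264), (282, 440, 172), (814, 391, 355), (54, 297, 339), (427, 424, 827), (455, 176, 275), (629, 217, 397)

(397,437,811): 397+437 > 811 → valid
(229,264,437): 229+264 > 437 → valid
(172,282,440): 172+282 > 440 → valid
(355,391,814): 355+391 ≤ 814 → not valid
(54,297,339): 54+297 > 339 → valid
(424,427,827): 424+427 > 827 → valid
(176,275,455): 176+275 ≤ 455 → not valid
(217,397,629): 217+397 ≤ 629 → not valid
5 of the 8 triples form a triangle.

5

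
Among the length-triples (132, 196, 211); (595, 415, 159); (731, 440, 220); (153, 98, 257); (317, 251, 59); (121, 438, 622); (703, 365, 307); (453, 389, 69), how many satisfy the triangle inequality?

2

(132,196,211): 132+196 > 211 → valid
(159,415,595): 159+415 ≤ 595 → not valid
(220,440,731): 220+440 ≤ 731 → not valid
(98,153,257): 98+153 ≤ 257 → not valid
(59,251,317): 59+251 ≤ 317 → not valid
(121,438,622): 121+438 ≤ 622 → not valid
(307,365,703): 307+365 ≤ 703 → not valid
(69,389,453): 69+389 > 453 → valid
2 of the 8 triples form a triangle.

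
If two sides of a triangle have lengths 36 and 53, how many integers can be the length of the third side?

71

The third side lies in the open interval (17, 89).
Integers from 18 to 88 inclusive: 88 − 18 + 1 = 71.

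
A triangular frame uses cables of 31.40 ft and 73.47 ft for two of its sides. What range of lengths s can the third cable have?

By the triangle inequality, s must be less than 31.40 + 73.47 = 104.87 and greater than |31.40 − 73.47| = 42.07.

42.07 < s < 104.87 (ft)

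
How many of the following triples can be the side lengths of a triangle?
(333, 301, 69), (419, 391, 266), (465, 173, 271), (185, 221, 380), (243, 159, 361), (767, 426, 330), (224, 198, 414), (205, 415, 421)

(69,301,333): 69+301 > 333 → valid
(266,391,419): 266+391 > 419 → valid
(173,271,465): 173+271 ≤ 465 → not valid
(185,221,380): 185+221 > 380 → valid
(159,243,361): 159+243 > 361 → valid
(330,426,767): 330+426 ≤ 767 → not valid
(198,224,414): 198+224 > 414 → valid
(205,415,421): 205+415 > 421 → valid
6 of the 8 triples form a triangle.

6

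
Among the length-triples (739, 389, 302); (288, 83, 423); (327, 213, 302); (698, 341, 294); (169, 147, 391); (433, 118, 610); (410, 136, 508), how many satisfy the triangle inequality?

2

(302,389,739): 302+389 ≤ 739 → not valid
(83,288,423): 83+288 ≤ 423 → not valid
(213,302,327): 213+302 > 327 → valid
(294,341,698): 294+341 ≤ 698 → not valid
(147,169,391): 147+169 ≤ 391 → not valid
(118,433,610): 118+433 ≤ 610 → not valid
(136,410,508): 136+410 > 508 → valid
2 of the 7 triples form a triangle.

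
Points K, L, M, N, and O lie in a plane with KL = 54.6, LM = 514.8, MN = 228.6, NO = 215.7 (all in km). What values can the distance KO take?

15.9 ≤ KO ≤ 1013.7 km

The maximum is all hops collinear in one direction: 54.6 + 514.8 + 228.6 + 215.7 = 1013.7.
The longest hop is 514.8; the others sum to 498.9. Folding the others back against it leaves at least 514.8 − 498.9 = 15.9.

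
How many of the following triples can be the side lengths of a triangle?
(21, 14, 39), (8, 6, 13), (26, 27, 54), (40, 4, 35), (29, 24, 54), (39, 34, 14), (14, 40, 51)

3

(14,21,39): 14+21 ≤ 39 → not valid
(6,8,13): 6+8 > 13 → valid
(26,27,54): 26+27 ≤ 54 → not valid
(4,35,40): 4+35 ≤ 40 → not valid
(24,29,54): 24+29 ≤ 54 → not valid
(14,34,39): 14+34 > 39 → valid
(14,40,51): 14+40 > 51 → valid
3 of the 7 triples form a triangle.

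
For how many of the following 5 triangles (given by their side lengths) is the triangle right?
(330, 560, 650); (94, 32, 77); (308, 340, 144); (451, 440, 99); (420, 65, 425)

(330,560,650): 330²+560² = 422500 = 650² → right
(94,32,77): 32²+77² = 6953 < 8836 = 94² → obtuse
(308,340,144): 144²+308² = 115600 = 340² → right
(451,440,99): 99²+440² = 203401 = 451² → right
(420,65,425): 65²+420² = 180625 = 425² → right
4 of the 5 are right.

4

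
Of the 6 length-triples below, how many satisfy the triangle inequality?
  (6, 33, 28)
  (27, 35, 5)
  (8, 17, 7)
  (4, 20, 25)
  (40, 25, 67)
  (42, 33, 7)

(6,28,33): 6+28 > 33 → valid
(5,27,35): 5+27 ≤ 35 → not valid
(7,8,17): 7+8 ≤ 17 → not valid
(4,20,25): 4+20 ≤ 25 → not valid
(25,40,67): 25+40 ≤ 67 → not valid
(7,33,42): 7+33 ≤ 42 → not valid
1 of the 6 triples forms a triangle.

1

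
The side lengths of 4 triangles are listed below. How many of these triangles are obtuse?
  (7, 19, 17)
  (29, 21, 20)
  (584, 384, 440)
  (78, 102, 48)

(7,19,17): 7²+17² = 338 < 361 = 19² → obtuse
(29,21,20): 20²+21² = 841 = 29² → right
(584,384,440): 384²+440² = 341056 = 584² → right
(78,102,48): 48²+78² = 8388 < 10404 = 102² → obtuse
2 of the 4 are obtuse.

2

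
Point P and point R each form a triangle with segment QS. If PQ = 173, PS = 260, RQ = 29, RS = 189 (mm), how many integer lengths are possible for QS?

57

From triangle PQS: 87 < QS < 433.
From triangle RQS: 160 < QS < 218.
Intersection: 160 < QS < 218, so integers 161 through 217: 57 values.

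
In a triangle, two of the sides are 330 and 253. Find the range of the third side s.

77 < s < 583

By the triangle inequality, s must be less than 330 + 253 = 583 and greater than |330 − 253| = 77.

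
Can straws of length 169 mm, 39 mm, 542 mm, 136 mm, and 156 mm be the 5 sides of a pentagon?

No

For a pentagon, each side must be shorter than the sum of the others.
Here the longest side is 542, but the remaining 4 sides sum to only 500.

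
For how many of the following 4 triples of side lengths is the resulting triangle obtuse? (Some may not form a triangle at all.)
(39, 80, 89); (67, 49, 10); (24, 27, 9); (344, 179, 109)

1

(39,80,89): 39²+80² = 7921 = 89² → right
(67,49,10): 10+49 ≤ 67, not a triangle
(24,27,9): 9²+24² = 657 < 729 = 27² → obtuse
(344,179,109): 109+179 ≤ 344, not a triangle
1 of the 4 is obtuse.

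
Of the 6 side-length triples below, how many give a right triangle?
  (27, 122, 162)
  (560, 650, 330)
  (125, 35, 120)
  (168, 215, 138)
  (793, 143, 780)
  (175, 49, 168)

(27,122,162): 27+122 ≤ 162, not a triangle
(560,650,330): 330²+560² = 422500 = 650² → right
(125,35,120): 35²+120² = 15625 = 125² → right
(168,215,138): 138²+168² = 47268 > 46225 = 215² → acute
(793,143,780): 143²+780² = 628849 = 793² → right
(175,49,168): 49²+168² = 30625 = 175² → right
4 of the 6 are right.

4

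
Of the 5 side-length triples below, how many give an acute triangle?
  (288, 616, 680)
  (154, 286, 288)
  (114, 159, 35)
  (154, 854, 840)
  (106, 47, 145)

(288,616,680): 288²+616² = 462400 = 680² → right
(154,286,288): 154²+286² = 105512 > 82944 = 288² → acute
(114,159,35): 35+114 ≤ 159, not a triangle
(154,854,840): 154²+840² = 729316 = 854² → right
(106,47,145): 47²+106² = 13445 < 21025 = 145² → obtuse
1 of the 5 is acute.

1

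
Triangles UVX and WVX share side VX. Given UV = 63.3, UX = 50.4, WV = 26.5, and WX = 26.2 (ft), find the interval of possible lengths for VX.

12.9 < VX < 52.7

From triangle UVX: |63.3 − 50.4| < VX < 63.3 + 50.4, i.e. 12.9 < VX < 113.7.
From triangle WVX: 0.3 < VX < 52.7.
Both must hold, so VX lies in the intersection.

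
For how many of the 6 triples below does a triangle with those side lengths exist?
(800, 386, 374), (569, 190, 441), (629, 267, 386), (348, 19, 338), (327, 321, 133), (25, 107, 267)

(374,386,800): 374+386 ≤ 800 → not valid
(190,441,569): 190+441 > 569 → valid
(267,386,629): 267+386 > 629 → valid
(19,338,348): 19+338 > 348 → valid
(133,321,327): 133+321 > 327 → valid
(25,107,267): 25+107 ≤ 267 → not valid
4 of the 6 triples form a triangle.

4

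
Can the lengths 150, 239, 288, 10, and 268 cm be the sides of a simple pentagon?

A pentagon exists iff every side is shorter than the sum of the others — equivalently, the longest side is less than the sum of the rest.
Longest side 288 < 667 (sum of the remaining 4), so yes.

Yes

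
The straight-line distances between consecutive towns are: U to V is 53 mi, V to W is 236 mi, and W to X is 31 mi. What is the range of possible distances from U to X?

The maximum is all hops collinear in one direction: 53 + 236 + 31 = 320.
The longest hop is 236; the others sum to 84. Folding the others back against it leaves at least 236 − 84 = 152.

152 ≤ UX ≤ 320 mi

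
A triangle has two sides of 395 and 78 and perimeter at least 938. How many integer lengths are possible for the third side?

Triangle inequality: 317 < x < 473. Perimeter ≥ 938 gives x ≥ 938 − 395 − 78 = 465.
So 465 ≤ x < 473; integers 465 through 472: 8 values.

8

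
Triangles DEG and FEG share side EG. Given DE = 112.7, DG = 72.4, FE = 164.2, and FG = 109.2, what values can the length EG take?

From triangle DEG: |112.7 − 72.4| < EG < 112.7 + 72.4, i.e. 40.3 < EG < 185.1.
From triangle FEG: 55.0 < EG < 273.4.
Both must hold, so EG lies in the intersection.

55.0 < EG < 185.1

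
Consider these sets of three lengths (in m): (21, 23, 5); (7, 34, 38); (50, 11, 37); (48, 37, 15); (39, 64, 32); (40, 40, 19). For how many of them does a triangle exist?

5

(5,21,23): 5+21 > 23 → valid
(7,34,38): 7+34 > 38 → valid
(11,37,50): 11+37 ≤ 50 → not valid
(15,37,48): 15+37 > 48 → valid
(32,39,64): 32+39 > 64 → valid
(19,40,40): 19+40 > 40 → valid
5 of the 6 triples form a triangle.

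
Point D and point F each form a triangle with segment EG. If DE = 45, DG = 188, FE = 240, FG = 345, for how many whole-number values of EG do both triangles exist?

From triangle DEG: 143 < EG < 233.
From triangle FEG: 105 < EG < 585.
Intersection: 143 < EG < 233, so integers 144 through 232: 89 values.

89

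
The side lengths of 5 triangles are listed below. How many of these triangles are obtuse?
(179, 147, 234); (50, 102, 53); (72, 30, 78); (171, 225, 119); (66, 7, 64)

(179,147,234): 147²+179² = 53650 < 54756 = 234² → obtuse
(50,102,53): 50²+53² = 5309 < 10404 = 102² → obtuse
(72,30,78): 30²+72² = 6084 = 78² → right
(171,225,119): 119²+171² = 43402 < 50625 = 225² → obtuse
(66,7,64): 7²+64² = 4145 < 4356 = 66² → obtuse
4 of the 5 are obtuse.

4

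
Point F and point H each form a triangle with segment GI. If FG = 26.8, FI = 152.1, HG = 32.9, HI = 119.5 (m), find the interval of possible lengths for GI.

From triangle FGI: |26.8 − 152.1| < GI < 26.8 + 152.1, i.e. 125.3 < GI < 178.9.
From triangle HGI: 86.6 < GI < 152.4.
Both must hold, so GI lies in the intersection.

125.3 < GI < 152.4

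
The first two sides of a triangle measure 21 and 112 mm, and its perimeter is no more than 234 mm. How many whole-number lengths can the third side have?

10

Triangle inequality: 91 < x < 133. Perimeter ≤ 234 gives x ≤ 234 − 21 − 112 = 101.
So 91 < x ≤ 101; integers 92 through 101: 10 values.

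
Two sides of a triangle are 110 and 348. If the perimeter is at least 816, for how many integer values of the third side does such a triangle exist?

Triangle inequality: 238 < x < 458. Perimeter ≥ 816 gives x ≥ 816 − 110 − 348 = 358.
So 358 ≤ x < 458; integers 358 through 457: 100 values.

100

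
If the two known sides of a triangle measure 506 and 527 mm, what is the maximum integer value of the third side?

1032

The third side must be strictly less than 506 + 527 = 1033.
The largest integer below 1033 is 1032.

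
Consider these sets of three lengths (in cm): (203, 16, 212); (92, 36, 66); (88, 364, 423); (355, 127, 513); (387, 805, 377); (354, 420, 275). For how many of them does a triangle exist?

4

(16,203,212): 16+203 > 212 → valid
(36,66,92): 36+66 > 92 → valid
(88,364,423): 88+364 > 423 → valid
(127,355,513): 127+355 ≤ 513 → not valid
(377,387,805): 377+387 ≤ 805 → not valid
(275,354,420): 275+354 > 420 → valid
4 of the 6 triples form a triangle.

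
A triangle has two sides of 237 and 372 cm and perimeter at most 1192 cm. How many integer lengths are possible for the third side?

448

Triangle inequality: 135 < x < 609. Perimeter ≤ 1192 gives x ≤ 1192 − 237 − 372 = 583.
So 135 < x ≤ 583; integers 136 through 583: 448 values.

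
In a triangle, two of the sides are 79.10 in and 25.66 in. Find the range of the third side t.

By the triangle inequality, t must be less than 79.10 + 25.66 = 104.76 and greater than |79.10 − 25.66| = 53.44.

53.44 < t < 104.76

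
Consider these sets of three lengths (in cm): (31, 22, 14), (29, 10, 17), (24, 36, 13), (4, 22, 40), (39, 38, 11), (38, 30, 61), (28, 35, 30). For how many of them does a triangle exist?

5

(14,22,31): 14+22 > 31 → valid
(10,17,29): 10+17 ≤ 29 → not valid
(13,24,36): 13+24 > 36 → valid
(4,22,40): 4+22 ≤ 40 → not valid
(11,38,39): 11+38 > 39 → valid
(30,38,61): 30+38 > 61 → valid
(28,30,35): 28+30 > 35 → valid
5 of the 7 triples form a triangle.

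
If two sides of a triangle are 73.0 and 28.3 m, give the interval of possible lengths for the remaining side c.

By the triangle inequality, c must be less than 73.0 + 28.3 = 101.3 and greater than |73.0 − 28.3| = 44.7.

44.7 < c < 101.3 (m)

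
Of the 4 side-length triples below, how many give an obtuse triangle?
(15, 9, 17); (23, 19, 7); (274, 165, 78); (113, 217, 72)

(15,9,17): 9²+15² = 306 > 289 = 17² → acute
(23,19,7): 7²+19² = 410 < 529 = 23² → obtuse
(274,165,78): 78+165 ≤ 274, not a triangle
(113,217,72): 72+113 ≤ 217, not a triangle
1 of the 4 is obtuse.

1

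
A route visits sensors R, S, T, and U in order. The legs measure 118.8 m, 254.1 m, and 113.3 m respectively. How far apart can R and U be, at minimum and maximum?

The maximum is all hops collinear in one direction: 118.8 + 254.1 + 113.3 = 486.2.
The longest hop is 254.1; the others sum to 232.1. Folding the others back against it leaves at least 254.1 − 232.1 = 22.0.

22.0 ≤ RU ≤ 486.2 m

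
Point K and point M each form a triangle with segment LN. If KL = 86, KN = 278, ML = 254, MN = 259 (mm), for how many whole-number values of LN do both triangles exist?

From triangle KLN: 192 < LN < 364.
From triangle MLN: 5 < LN < 513.
Intersection: 192 < LN < 364, so integers 193 through 363: 171 values.

171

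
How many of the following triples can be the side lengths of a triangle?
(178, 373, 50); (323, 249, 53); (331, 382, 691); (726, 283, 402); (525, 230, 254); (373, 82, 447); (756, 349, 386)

(50,178,373): 50+178 ≤ 373 → not valid
(53,249,323): 53+249 ≤ 323 → not valid
(331,382,691): 331+382 > 691 → valid
(283,402,726): 283+402 ≤ 726 → not valid
(230,254,525): 230+254 ≤ 525 → not valid
(82,373,447): 82+373 > 447 → valid
(349,386,756): 349+386 ≤ 756 → not valid
2 of the 7 triples form a triangle.

2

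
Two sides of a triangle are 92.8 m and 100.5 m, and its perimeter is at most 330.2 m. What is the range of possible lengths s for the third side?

7.7 < s ≤ 136.9 m

Triangle inequality alone gives 7.7 < s < 193.3.
The perimeter condition gives s ≤ 330.2 − 92.8 − 100.5 = 136.9.
Intersecting the two: 7.7 < s ≤ 136.9.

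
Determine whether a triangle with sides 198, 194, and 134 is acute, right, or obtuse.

Compare the square of the longest side to the sum of squares of the other two: 134² + 194² = 55592 > 39204 = 198².

acute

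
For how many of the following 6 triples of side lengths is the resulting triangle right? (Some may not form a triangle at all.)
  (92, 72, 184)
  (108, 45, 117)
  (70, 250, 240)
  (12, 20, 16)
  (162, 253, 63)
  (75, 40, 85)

(92,72,184): 72+92 ≤ 184, not a triangle
(108,45,117): 45²+108² = 13689 = 117² → right
(70,250,240): 70²+240² = 62500 = 250² → right
(12,20,16): 12²+16² = 400 = 20² → right
(162,253,63): 63+162 ≤ 253, not a triangle
(75,40,85): 40²+75² = 7225 = 85² → right
4 of the 6 are right.

4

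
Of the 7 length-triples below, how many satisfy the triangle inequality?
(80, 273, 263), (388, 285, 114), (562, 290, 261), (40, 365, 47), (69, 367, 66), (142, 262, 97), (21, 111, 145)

2

(80,263,273): 80+263 > 273 → valid
(114,285,388): 114+285 > 388 → valid
(261,290,562): 261+290 ≤ 562 → not valid
(40,47,365): 40+47 ≤ 365 → not valid
(66,69,367): 66+69 ≤ 367 → not valid
(97,142,262): 97+142 ≤ 262 → not valid
(21,111,145): 21+111 ≤ 145 → not valid
2 of the 7 triples form a triangle.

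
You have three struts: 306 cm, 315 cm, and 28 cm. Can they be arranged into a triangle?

The longest side is 315, and the other two sum to 334.
Since 334 > 315, the triangle inequality holds.

Yes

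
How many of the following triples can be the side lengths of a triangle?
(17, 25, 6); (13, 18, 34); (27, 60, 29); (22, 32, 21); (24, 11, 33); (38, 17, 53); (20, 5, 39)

3

(6,17,25): 6+17 ≤ 25 → not valid
(13,18,34): 13+18 ≤ 34 → not valid
(27,29,60): 27+29 ≤ 60 → not valid
(21,22,32): 21+22 > 32 → valid
(11,24,33): 11+24 > 33 → valid
(17,38,53): 17+38 > 53 → valid
(5,20,39): 5+20 ≤ 39 → not valid
3 of the 7 triples form a triangle.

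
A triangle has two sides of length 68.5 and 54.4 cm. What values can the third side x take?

14.1 < x < 122.9

By the triangle inequality, x must be less than 68.5 + 54.4 = 122.9 and greater than |68.5 − 54.4| = 14.1.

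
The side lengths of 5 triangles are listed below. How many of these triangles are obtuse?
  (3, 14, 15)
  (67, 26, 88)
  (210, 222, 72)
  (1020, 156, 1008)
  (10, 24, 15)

3

(3,14,15): 3²+14² = 205 < 225 = 15² → obtuse
(67,26,88): 26²+67² = 5165 < 7744 = 88² → obtuse
(210,222,72): 72²+210² = 49284 = 222² → right
(1020,156,1008): 156²+1008² = 1040400 = 1020² → right
(10,24,15): 10²+15² = 325 < 576 = 24² → obtuse
3 of the 5 are obtuse.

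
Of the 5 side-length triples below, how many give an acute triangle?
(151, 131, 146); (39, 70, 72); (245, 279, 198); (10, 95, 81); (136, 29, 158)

3

(151,131,146): 131²+146² = 38477 > 22801 = 151² → acute
(39,70,72): 39²+70² = 6421 > 5184 = 72² → acute
(245,279,198): 198²+245² = 99229 > 77841 = 279² → acute
(10,95,81): 10+81 ≤ 95, not a triangle
(136,29,158): 29²+136² = 19337 < 24964 = 158² → obtuse
3 of the 5 are acute.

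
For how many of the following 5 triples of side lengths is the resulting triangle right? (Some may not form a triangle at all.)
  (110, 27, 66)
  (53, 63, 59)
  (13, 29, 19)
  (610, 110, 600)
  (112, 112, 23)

(110,27,66): 27+66 ≤ 110, not a triangle
(53,63,59): 53²+59² = 6290 > 3969 = 63² → acute
(13,29,19): 13²+19² = 530 < 841 = 29² → obtuse
(610,110,600): 110²+600² = 372100 = 610² → right
(112,112,23): 23²+112² = 13073 > 12544 = 112² → acute
1 of the 5 is right.

1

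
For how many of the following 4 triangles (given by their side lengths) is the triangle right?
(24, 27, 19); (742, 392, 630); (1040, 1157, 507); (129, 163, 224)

2

(24,27,19): 19²+24² = 937 > 729 = 27² → acute
(742,392,630): 392²+630² = 550564 = 742² → right
(1040,1157,507): 507²+1040² = 1338649 = 1157² → right
(129,163,224): 129²+163² = 43210 < 50176 = 224² → obtuse
2 of the 4 are right.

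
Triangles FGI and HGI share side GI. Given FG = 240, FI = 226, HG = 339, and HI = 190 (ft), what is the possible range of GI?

From triangle FGI: |240 − 226| < GI < 240 + 226, i.e. 14 < GI < 466.
From triangle HGI: 149 < GI < 529.
Both must hold, so GI lies in the intersection.

149 < GI < 466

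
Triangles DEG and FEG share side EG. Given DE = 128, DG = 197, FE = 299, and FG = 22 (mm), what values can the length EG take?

277 < EG < 321

From triangle DEG: |128 − 197| < EG < 128 + 197, i.e. 69 < EG < 325.
From triangle FEG: 277 < EG < 321.
Both must hold, so EG lies in the intersection.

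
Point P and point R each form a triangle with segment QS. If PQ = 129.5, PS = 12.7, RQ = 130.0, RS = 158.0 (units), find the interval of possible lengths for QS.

From triangle PQS: |129.5 − 12.7| < QS < 129.5 + 12.7, i.e. 116.8 < QS < 142.2.
From triangle RQS: 28.0 < QS < 288.0.
Both must hold, so QS lies in the intersection.

116.8 < QS < 142.2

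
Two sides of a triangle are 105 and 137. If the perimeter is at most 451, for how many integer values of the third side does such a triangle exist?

Triangle inequality: 32 < x < 242. Perimeter ≤ 451 gives x ≤ 451 − 105 − 137 = 209.
So 32 < x ≤ 209; integers 33 through 209: 177 values.

177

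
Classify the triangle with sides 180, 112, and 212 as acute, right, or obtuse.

right

Compare the square of the longest side to the sum of squares of the other two: 112² + 180² = 44944 = 212².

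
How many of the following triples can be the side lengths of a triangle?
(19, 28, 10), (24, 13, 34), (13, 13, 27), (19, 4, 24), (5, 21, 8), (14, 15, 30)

2

(10,19,28): 10+19 > 28 → valid
(13,24,34): 13+24 > 34 → valid
(13,13,27): 13+13 ≤ 27 → not valid
(4,19,24): 4+19 ≤ 24 → not valid
(5,8,21): 5+8 ≤ 21 → not valid
(14,15,30): 14+15 ≤ 30 → not valid
2 of the 6 triples form a triangle.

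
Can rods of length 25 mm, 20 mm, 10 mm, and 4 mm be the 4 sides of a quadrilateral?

A quadrilateral exists iff every side is shorter than the sum of the others — equivalently, the longest side is less than the sum of the rest.
Longest side 25 < 34 (sum of the remaining 3), so yes.

Yes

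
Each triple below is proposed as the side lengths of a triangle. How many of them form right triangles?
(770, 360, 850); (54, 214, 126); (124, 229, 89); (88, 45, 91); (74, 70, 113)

1

(770,360,850): 360²+770² = 722500 = 850² → right
(54,214,126): 54+126 ≤ 214, not a triangle
(124,229,89): 89+124 ≤ 229, not a triangle
(88,45,91): 45²+88² = 9769 > 8281 = 91² → acute
(74,70,113): 70²+74² = 10376 < 12769 = 113² → obtuse
1 of the 5 is right.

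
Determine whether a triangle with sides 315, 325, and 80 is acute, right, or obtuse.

right

Compare the square of the longest side to the sum of squares of the other two: 80² + 315² = 105625 = 325².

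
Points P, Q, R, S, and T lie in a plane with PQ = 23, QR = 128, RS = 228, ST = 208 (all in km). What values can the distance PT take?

The maximum is all hops collinear in one direction: 23 + 128 + 228 + 208 = 587.
The longest hop is 228; the others sum to 359. Since 228 ≤ 359, the path can fold back on itself completely, so the minimum distance is 0.

0 ≤ PT ≤ 587 km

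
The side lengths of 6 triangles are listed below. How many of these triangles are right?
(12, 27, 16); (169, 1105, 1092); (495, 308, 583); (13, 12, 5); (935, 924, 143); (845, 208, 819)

(12,27,16): 12²+16² = 400 < 729 = 27² → obtuse
(169,1105,1092): 169²+1092² = 1221025 = 1105² → right
(495,308,583): 308²+495² = 339889 = 583² → right
(13,12,5): 5²+12² = 169 = 13² → right
(935,924,143): 143²+924² = 874225 = 935² → right
(845,208,819): 208²+819² = 714025 = 845² → right
5 of the 6 are right.

5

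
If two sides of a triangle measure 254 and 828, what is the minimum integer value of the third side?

575

The third side must be strictly greater than |254 − 828| = 574.
The smallest integer above 574 is 575.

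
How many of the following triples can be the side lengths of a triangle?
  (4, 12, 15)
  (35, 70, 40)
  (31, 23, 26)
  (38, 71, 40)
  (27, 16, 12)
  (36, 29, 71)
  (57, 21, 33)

5

(4,12,15): 4+12 > 15 → valid
(35,40,70): 35+40 > 70 → valid
(23,26,31): 23+26 > 31 → valid
(38,40,71): 38+40 > 71 → valid
(12,16,27): 12+16 > 27 → valid
(29,36,71): 29+36 ≤ 71 → not valid
(21,33,57): 21+33 ≤ 57 → not valid
5 of the 7 triples form a triangle.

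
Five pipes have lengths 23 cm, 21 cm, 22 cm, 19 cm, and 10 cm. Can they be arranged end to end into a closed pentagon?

Yes

A pentagon exists iff every side is shorter than the sum of the others — equivalently, the longest side is less than the sum of the rest.
Longest side 23 < 72 (sum of the remaining 4), so yes.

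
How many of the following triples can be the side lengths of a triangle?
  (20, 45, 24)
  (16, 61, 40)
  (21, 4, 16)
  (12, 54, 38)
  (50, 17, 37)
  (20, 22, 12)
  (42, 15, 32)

(20,24,45): 20+24 ≤ 45 → not valid
(16,40,61): 16+40 ≤ 61 → not valid
(4,16,21): 4+16 ≤ 21 → not valid
(12,38,54): 12+38 ≤ 54 → not valid
(17,37,50): 17+37 > 50 → valid
(12,20,22): 12+20 > 22 → valid
(15,32,42): 15+32 > 42 → valid
3 of the 7 triples form a triangle.

3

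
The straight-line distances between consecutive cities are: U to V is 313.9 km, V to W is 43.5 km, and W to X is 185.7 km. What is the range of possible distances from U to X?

The maximum is all hops collinear in one direction: 313.9 + 43.5 + 185.7 = 543.1.
The longest hop is 313.9; the others sum to 229.2. Folding the others back against it leaves at least 313.9 − 229.2 = 84.7.

84.7 ≤ UX ≤ 543.1 km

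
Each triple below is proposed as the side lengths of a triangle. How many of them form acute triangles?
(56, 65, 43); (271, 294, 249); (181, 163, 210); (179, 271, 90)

3

(56,65,43): 43²+56² = 4985 > 4225 = 65² → acute
(271,294,249): 249²+271² = 135442 > 86436 = 294² → acute
(181,163,210): 163²+181² = 59330 > 44100 = 210² → acute
(179,271,90): 90+179 ≤ 271, not a triangle
3 of the 4 are acute.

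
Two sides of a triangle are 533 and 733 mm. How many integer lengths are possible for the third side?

The third side lies in the open interval (200, 1266).
Integers from 201 to 1265 inclusive: 1265 − 201 + 1 = 1065.

1065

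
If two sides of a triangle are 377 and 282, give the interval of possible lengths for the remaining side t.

By the triangle inequality, t must be less than 377 + 282 = 659 and greater than |377 − 282| = 95.

95 < t < 659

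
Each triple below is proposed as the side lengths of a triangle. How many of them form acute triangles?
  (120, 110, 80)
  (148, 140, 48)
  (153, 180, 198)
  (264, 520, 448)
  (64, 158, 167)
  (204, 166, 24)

(120,110,80): 80²+110² = 18500 > 14400 = 120² → acute
(148,140,48): 48²+140² = 21904 = 148² → right
(153,180,198): 153²+180² = 55809 > 39204 = 198² → acute
(264,520,448): 264²+448² = 270400 = 520² → right
(64,158,167): 64²+158² = 29060 > 27889 = 167² → acute
(204,166,24): 24+166 ≤ 204, not a triangle
3 of the 6 are acute.

3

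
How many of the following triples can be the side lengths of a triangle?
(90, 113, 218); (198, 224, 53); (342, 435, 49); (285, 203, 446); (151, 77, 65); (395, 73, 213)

2

(90,113,218): 90+113 ≤ 218 → not valid
(53,198,224): 53+198 > 224 → valid
(49,342,435): 49+342 ≤ 435 → not valid
(203,285,446): 203+285 > 446 → valid
(65,77,151): 65+77 ≤ 151 → not valid
(73,213,395): 73+213 ≤ 395 → not valid
2 of the 6 triples form a triangle.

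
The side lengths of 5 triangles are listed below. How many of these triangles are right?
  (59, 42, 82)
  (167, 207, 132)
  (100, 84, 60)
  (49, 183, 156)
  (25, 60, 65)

1

(59,42,82): 42²+59² = 5245 < 6724 = 82² → obtuse
(167,207,132): 132²+167² = 45313 > 42849 = 207² → acute
(100,84,60): 60²+84² = 10656 > 10000 = 100² → acute
(49,183,156): 49²+156² = 26737 < 33489 = 183² → obtuse
(25,60,65): 25²+60² = 4225 = 65² → right
1 of the 5 is right.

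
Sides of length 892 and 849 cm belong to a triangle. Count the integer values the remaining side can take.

The third side lies in the open interval (43, 1741).
Integers from 44 to 1740 inclusive: 1740 − 44 + 1 = 1697.

1697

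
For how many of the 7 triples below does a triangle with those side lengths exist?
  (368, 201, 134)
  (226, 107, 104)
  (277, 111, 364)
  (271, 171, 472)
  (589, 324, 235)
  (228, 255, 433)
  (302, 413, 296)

3

(134,201,368): 134+201 ≤ 368 → not valid
(104,107,226): 104+107 ≤ 226 → not valid
(111,277,364): 111+277 > 364 → valid
(171,271,472): 171+271 ≤ 472 → not valid
(235,324,589): 235+324 ≤ 589 → not valid
(228,255,433): 228+255 > 433 → valid
(296,302,413): 296+302 > 413 → valid
3 of the 7 triples form a triangle.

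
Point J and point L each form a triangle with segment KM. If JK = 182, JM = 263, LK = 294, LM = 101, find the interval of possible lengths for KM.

From triangle JKM: |182 − 263| < KM < 182 + 263, i.e. 81 < KM < 445.
From triangle LKM: 193 < KM < 395.
Both must hold, so KM lies in the intersection.

193 < KM < 395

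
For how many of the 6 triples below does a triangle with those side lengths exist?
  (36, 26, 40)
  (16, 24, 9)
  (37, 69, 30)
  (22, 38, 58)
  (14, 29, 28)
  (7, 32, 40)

(26,36,40): 26+36 > 40 → valid
(9,16,24): 9+16 > 24 → valid
(30,37,69): 30+37 ≤ 69 → not valid
(22,38,58): 22+38 > 58 → valid
(14,28,29): 14+28 > 29 → valid
(7,32,40): 7+32 ≤ 40 → not valid
4 of the 6 triples form a triangle.

4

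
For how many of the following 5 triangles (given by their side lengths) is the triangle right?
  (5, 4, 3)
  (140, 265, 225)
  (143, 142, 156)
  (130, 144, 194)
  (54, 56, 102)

3

(5,4,3): 3²+4² = 25 = 5² → right
(140,265,225): 140²+225² = 70225 = 265² → right
(143,142,156): 142²+143² = 40613 > 24336 = 156² → acute
(130,144,194): 130²+144² = 37636 = 194² → right
(54,56,102): 54²+56² = 6052 < 10404 = 102² → obtuse
3 of the 5 are right.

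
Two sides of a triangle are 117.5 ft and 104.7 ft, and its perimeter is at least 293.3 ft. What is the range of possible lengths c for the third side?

Triangle inequality alone gives 12.8 < c < 222.2.
The perimeter condition gives c ≥ 293.3 − 117.5 − 104.7 = 71.1.
Intersecting the two: 71.1 ≤ c < 222.2.

71.1 ≤ c < 222.2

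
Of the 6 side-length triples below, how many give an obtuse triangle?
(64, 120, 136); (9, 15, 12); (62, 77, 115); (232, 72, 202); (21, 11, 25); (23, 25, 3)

(64,120,136): 64²+120² = 18496 = 136² → right
(9,15,12): 9²+12² = 225 = 15² → right
(62,77,115): 62²+77² = 9773 < 13225 = 115² → obtuse
(232,72,202): 72²+202² = 45988 < 53824 = 232² → obtuse
(21,11,25): 11²+21² = 562 < 625 = 25² → obtuse
(23,25,3): 3²+23² = 538 < 625 = 25² → obtuse
4 of the 6 are obtuse.

4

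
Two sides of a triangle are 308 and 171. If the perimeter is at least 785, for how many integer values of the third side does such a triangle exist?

Triangle inequality: 137 < x < 479. Perimeter ≥ 785 gives x ≥ 785 − 308 − 171 = 306.
So 306 ≤ x < 479; integers 306 through 478: 173 values.

173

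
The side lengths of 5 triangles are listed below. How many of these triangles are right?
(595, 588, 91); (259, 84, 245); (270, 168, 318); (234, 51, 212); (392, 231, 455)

4

(595,588,91): 91²+588² = 354025 = 595² → right
(259,84,245): 84²+245² = 67081 = 259² → right
(270,168,318): 168²+270² = 101124 = 318² → right
(234,51,212): 51²+212² = 47545 < 54756 = 234² → obtuse
(392,231,455): 231²+392² = 207025 = 455² → right
4 of the 5 are right.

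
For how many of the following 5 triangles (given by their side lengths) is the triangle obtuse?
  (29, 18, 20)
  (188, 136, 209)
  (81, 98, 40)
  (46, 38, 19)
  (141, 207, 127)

4

(29,18,20): 18²+20² = 724 < 841 = 29² → obtuse
(188,136,209): 136²+188² = 53840 > 43681 = 209² → acute
(81,98,40): 40²+81² = 8161 < 9604 = 98² → obtuse
(46,38,19): 19²+38² = 1805 < 2116 = 46² → obtuse
(141,207,127): 127²+141² = 36010 < 42849 = 207² → obtuse
4 of the 5 are obtuse.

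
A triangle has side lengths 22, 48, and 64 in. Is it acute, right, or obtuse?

Compare the square of the longest side to the sum of squares of the other two: 22² + 48² = 2788 < 4096 = 64².

obtuse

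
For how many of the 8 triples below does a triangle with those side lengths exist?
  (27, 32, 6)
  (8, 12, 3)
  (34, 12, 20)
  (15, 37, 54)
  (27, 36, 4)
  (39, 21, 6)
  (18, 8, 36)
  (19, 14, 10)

(6,27,32): 6+27 > 32 → valid
(3,8,12): 3+8 ≤ 12 → not valid
(12,20,34): 12+20 ≤ 34 → not valid
(15,37,54): 15+37 ≤ 54 → not valid
(4,27,36): 4+27 ≤ 36 → not valid
(6,21,39): 6+21 ≤ 39 → not valid
(8,18,36): 8+18 ≤ 36 → not valid
(10,14,19): 10+14 > 19 → valid
2 of the 8 triples form a triangle.

2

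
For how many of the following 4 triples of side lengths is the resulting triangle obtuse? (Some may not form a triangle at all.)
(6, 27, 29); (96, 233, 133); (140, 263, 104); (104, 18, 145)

1

(6,27,29): 6²+27² = 765 < 841 = 29² → obtuse
(96,233,133): 96+133 ≤ 233, not a triangle
(140,263,104): 104+140 ≤ 263, not a triangle
(104,18,145): 18+104 ≤ 145, not a triangle
1 of the 4 is obtuse.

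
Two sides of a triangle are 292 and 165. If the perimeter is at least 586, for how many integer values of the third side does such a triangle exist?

Triangle inequality: 127 < x < 457. Perimeter ≥ 586 gives x ≥ 586 − 292 − 165 = 129.
So 129 ≤ x < 457; integers 129 through 456: 328 values.

328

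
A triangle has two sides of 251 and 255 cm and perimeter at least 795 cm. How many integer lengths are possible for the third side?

217

Triangle inequality: 4 < x < 506. Perimeter ≥ 795 gives x ≥ 795 − 251 − 255 = 289.
So 289 ≤ x < 506; integers 289 through 505: 217 values.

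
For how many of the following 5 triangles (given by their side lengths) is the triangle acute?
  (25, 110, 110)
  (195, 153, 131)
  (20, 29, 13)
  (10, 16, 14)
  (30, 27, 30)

4

(25,110,110): 25²+110² = 12725 > 12100 = 110² → acute
(195,153,131): 131²+153² = 40570 > 38025 = 195² → acute
(20,29,13): 13²+20² = 569 < 841 = 29² → obtuse
(10,16,14): 10²+14² = 296 > 256 = 16² → acute
(30,27,30): 27²+30² = 1629 > 900 = 30² → acute
4 of the 5 are acute.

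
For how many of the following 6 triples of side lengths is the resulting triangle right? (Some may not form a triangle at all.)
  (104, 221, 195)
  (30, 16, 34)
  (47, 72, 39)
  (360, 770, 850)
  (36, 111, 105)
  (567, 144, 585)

5

(104,221,195): 104²+195² = 48841 = 221² → right
(30,16,34): 16²+30² = 1156 = 34² → right
(47,72,39): 39²+47² = 3730 < 5184 = 72² → obtuse
(360,770,850): 360²+770² = 722500 = 850² → right
(36,111,105): 36²+105² = 12321 = 111² → right
(567,144,585): 144²+567² = 342225 = 585² → right
5 of the 6 are right.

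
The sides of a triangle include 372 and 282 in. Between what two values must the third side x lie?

90 < x < 654

By the triangle inequality, x must be less than 372 + 282 = 654 and greater than |372 − 282| = 90.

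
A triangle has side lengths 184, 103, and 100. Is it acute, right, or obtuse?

Compare the square of the longest side to the sum of squares of the other two: 100² + 103² = 20609 < 33856 = 184².

obtuse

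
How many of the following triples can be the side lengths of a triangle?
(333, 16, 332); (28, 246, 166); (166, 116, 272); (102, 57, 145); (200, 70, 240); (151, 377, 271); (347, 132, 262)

(16,332,333): 16+332 > 333 → valid
(28,166,246): 28+166 ≤ 246 → not valid
(116,166,272): 116+166 > 272 → valid
(57,102,145): 57+102 > 145 → valid
(70,200,240): 70+200 > 240 → valid
(151,271,377): 151+271 > 377 → valid
(132,262,347): 132+262 > 347 → valid
6 of the 7 triples form a triangle.

6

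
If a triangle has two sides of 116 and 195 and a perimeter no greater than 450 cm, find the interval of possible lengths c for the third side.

Triangle inequality alone gives 79 < c < 311.
The perimeter condition gives c ≤ 450 − 116 − 195 = 139.
Intersecting the two: 79 < c ≤ 139.

79 < c ≤ 139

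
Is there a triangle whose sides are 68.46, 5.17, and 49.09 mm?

The longest side is 68.46, but the other two sum to only 54.26.
54.26 < 68.46, so the triangle inequality fails.

No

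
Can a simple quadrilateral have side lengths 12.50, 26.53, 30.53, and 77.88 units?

No

For a quadrilateral, each side must be shorter than the sum of the others.
Here the longest side is 77.88, but the remaining 3 sides sum to only 69.56.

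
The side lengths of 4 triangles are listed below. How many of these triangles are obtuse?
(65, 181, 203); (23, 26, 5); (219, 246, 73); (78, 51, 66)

(65,181,203): 65²+181² = 36986 < 41209 = 203² → obtuse
(23,26,5): 5²+23² = 554 < 676 = 26² → obtuse
(219,246,73): 73²+219² = 53290 < 60516 = 246² → obtuse
(78,51,66): 51²+66² = 6957 > 6084 = 78² → acute
3 of the 4 are obtuse.

3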